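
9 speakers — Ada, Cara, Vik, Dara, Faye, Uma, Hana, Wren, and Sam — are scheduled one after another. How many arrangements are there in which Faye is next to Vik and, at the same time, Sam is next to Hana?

Treat {Faye,Vik} as one block (2 orders) and {Sam,Hana} as another (2 orders).
That leaves 7 units to arrange: 2 × 2 × 7! = 4 × 5040 = 20160.

20160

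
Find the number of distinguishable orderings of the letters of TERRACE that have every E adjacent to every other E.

Treat the 2 copies of E as a single block. The multiset to arrange is then {EE, A, C, R, R, T}, 6 items in all.
That gives (6)!/(2!) = 360 arrangements.

360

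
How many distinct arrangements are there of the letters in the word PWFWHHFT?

5040

Letter multiplicities in PWFWHHFT: F×2, H×2, P×1, T×1, W×2.
Dividing 8! = 40320 by 2!·2!·2! = 8 for the repeated letters gives 5040.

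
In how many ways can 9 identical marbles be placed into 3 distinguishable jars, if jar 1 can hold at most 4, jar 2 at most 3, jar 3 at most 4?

Ignoring the caps, the number of non-negative solutions to x_1+…+x_3 = 9 is C(11,2) = 55.
Subtract solutions that violate a single cap (substitute x_i' = x_i − (cap_i+1)): x_1 ≥ 5 gives C(6,2) = 15; x_2 ≥ 4 gives C(7,2) = 21; x_3 ≥ 5 gives C(6,2) = 15. Together 51.
Add back pairs where two caps are both exceeded: 1 + 0 + 1 = 2.
By inclusion–exclusion the count is 55 − 51 + 2 = 6.

6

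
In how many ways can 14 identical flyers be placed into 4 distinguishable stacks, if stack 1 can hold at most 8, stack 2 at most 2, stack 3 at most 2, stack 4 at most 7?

36

By stars and bars, unrestricted non-negative solutions to x_1+…+x_4 = 14 number C(14+3,3) = 680.
Subtract solutions that violate a single cap (substitute x_i' = x_i − (cap_i+1)): x_1 ≥ 9 gives C(8,3) = 56; x_2 ≥ 3 gives C(14,3) = 364; x_3 ≥ 3 gives C(14,3) = 364; x_4 ≥ 8 gives C(9,3) = 84. Together 868.
Add back pairs where two caps are both exceeded: 10 + 10 + 0 + 165 + 20 + 20 = 225.
Subtract triples: 0 + 0 + 0 + 1 = 1.
By inclusion–exclusion the count is 680 − 868 + 225 − 1 = 36.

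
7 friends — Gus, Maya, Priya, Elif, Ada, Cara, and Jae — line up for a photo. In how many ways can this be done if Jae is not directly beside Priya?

There are 7! = 5040 arrangements in all. If Jae and Priya are adjacent, merging them into one block gives 2·(6)! = 1440 arrangements.
So 5040 − 1440 = 3600 arrangements keep them apart.

3600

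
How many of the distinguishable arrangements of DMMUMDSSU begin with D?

1680

With the first slot taken by D, it remains to arrange the other 8 letters (MMUMDSSU).
Those 8 letters have M appearing 3 times, S appearing twice, and U appearing twice, giving (8)!/(3!·2!·2!) = 1680.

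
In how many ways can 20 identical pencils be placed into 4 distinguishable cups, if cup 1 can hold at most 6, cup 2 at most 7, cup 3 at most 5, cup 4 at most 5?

By stars and bars, unrestricted non-negative solutions to x_1+…+x_4 = 20 number C(20+3,3) = 1771.
Subtract solutions that violate a single cap (substitute x_i' = x_i − (cap_i+1)): x_1 ≥ 7 gives C(16,3) = 560; x_2 ≥ 8 gives C(15,3) = 455; x_3 ≥ 6 gives C(17,3) = 680; x_4 ≥ 6 gives C(17,3) = 680. Together 2375.
Add back pairs where two caps are both exceeded: 56 + 120 + 120 + 84 + 84 + 165 = 629.
Subtract triples: 0 + 0 + 4 + 1 = 5.
By inclusion–exclusion the count is 1771 − 2375 + 629 − 5 = 20.

20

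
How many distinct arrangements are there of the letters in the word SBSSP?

Letter multiplicities in SBSSP: B×1, P×1, S×3.
Dividing 5! = 120 by 3! = 6 for the repeated letters gives 20.

20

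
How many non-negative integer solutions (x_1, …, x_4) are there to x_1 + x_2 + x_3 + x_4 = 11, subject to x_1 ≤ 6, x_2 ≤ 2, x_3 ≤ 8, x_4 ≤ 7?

139

By stars and bars, unrestricted non-negative solutions to x_1+…+x_4 = 11 number C(11+3,3) = 364.
Subtract solutions that violate a single cap (substitute x_i' = x_i − (cap_i+1)): x_1 ≥ 7 gives C(7,3) = 35; x_2 ≥ 3 gives C(11,3) = 165; x_3 ≥ 9 gives C(5,3) = 10; x_4 ≥ 8 gives C(6,3) = 20. Together 230.
Add back pairs where two caps are both exceeded: 4 + 0 + 0 + 0 + 1 + 0 = 5.
By inclusion–exclusion the count is 364 − 230 + 5 = 139.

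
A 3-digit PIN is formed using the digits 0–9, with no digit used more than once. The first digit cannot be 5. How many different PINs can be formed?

The first digit has 10−1 = 9 choices (anything except 5).
The remaining 2 digits are filled from the other 9 symbols without repetition: 9 × 8 = 72.
Total: 9 × 72 = 648.

648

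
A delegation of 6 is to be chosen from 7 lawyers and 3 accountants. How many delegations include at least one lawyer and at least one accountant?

203

With no constraint there are C(10,6) = 210 possible selections.
Subtract selections that omit an entire group: no lawyers → C(3,6) = 0; no accountants → C(7,6) = 7.
Both groups omitted at once is impossible, so 210 − 7 = 203.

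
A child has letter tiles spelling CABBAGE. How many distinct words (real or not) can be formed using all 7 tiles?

1260

Letter multiplicities in CABBAGE: A×2, B×2, C×1, E×1, G×1.
Dividing 7! = 5040 by 2!·2! = 4 for the repeated letters gives 1260.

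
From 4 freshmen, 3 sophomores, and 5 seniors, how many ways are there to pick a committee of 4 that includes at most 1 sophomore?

Split by how many sophomores are chosen (0 through 1).
Sum: C(3,0)·C(9,4) + C(3,1)·C(9,3) = 126 + 252 = 378.

378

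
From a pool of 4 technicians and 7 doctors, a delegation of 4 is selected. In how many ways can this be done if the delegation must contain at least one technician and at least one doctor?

294

Total 4-person selections from all 11: C(11,4) = 330.
Selections missing a whole group: no technicians → C(7,4) = 35; no doctors → C(4,4) = 1.
Both groups omitted at once is impossible, so 330 − 36 = 294.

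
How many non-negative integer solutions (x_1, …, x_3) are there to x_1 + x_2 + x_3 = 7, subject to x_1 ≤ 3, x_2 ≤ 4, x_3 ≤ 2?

Without the upper bounds there are C(9,2) = 36 ways to split 7 among 3 variables.
Subtract solutions that violate a single cap (substitute x_i' = x_i − (cap_i+1)): x_1 ≥ 4 gives C(5,2) = 10; x_2 ≥ 5 gives C(4,2) = 6; x_3 ≥ 3 gives C(6,2) = 15. Together 31.
Add back pairs where two caps are both exceeded: 0 + 1 + 0 = 1.
By inclusion–exclusion the count is 36 − 31 + 1 = 6.

6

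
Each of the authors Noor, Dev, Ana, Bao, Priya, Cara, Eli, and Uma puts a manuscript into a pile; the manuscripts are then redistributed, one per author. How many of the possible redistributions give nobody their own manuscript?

14833

Let Aᵢ be the assignments in which author i gets their own manuscript. We want the size of the complement of A₁∪…∪A_8.
By inclusion–exclusion this is Σ_{j=0}^{8} (−1)^j C(8,j)·(8−j)!.
Computing: 40320 − 40320 + 20160 − 6720 + 1680 − 336 + 56 − 8 + 1 = 14833.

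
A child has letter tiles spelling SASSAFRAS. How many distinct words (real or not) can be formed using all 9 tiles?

2520

SASSAFRAS has 9 letters with A appearing 3 times and S appearing 4 times.
The number of distinct arrangements is 9!/(4!·3!) = 362880/144 = 2520.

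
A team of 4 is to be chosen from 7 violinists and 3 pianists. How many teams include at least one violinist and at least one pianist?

175

With no constraint there are C(10,4) = 210 possible selections.
Subtract selections that omit an entire group: no violinists → C(3,4) = 0; no pianists → C(7,4) = 35.
Both groups omitted at once is impossible, so 210 − 35 = 175.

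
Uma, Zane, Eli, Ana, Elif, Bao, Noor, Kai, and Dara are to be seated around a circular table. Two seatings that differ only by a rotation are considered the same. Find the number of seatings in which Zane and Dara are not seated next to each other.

Without the restriction there are (8)! = 40320 seatings.
Seatings with Zane beside Dara: treat them as a block with 2 internal orders, giving 2 × (7)! = 10080.
Subtracting, 40320 − 10080 = 30240.

30240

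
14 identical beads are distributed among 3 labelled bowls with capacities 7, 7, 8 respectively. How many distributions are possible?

By stars and bars, unrestricted non-negative solutions to x_1+…+x_3 = 14 number C(14+2,2) = 120.
Subtract solutions that violate a single cap (substitute x_i' = x_i − (cap_i+1)): x_1 ≥ 8 gives C(8,2) = 28; x_2 ≥ 8 gives C(8,2) = 28; x_3 ≥ 9 gives C(7,2) = 21. Together 77.
No two caps can be exceeded simultaneously, so the pair terms are all 0.
By inclusion–exclusion the count is 120 − 77 + 0 = 43.

43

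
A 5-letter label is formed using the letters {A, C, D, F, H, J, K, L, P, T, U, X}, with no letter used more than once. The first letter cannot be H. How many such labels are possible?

The first letter has 12−1 = 11 choices (anything except H).
The remaining 4 letters are filled from the other 11 symbols without repetition: 11 × 10 × 9 × 8 = 7920.
Total: 11 × 7920 = 87120.

87120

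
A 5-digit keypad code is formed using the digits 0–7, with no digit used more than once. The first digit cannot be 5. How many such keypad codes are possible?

The first digit has 8−1 = 7 choices (anything except 5).
The remaining 4 digits are filled from the other 7 symbols without repetition: 7 × 6 × 5 × 4 = 840.
Total: 7 × 840 = 5880.

5880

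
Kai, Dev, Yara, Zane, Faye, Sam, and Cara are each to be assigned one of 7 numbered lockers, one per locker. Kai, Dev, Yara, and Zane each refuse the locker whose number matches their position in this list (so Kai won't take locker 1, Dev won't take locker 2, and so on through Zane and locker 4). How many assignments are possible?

2790

Let Aᵢ (for 1 ≤ i ≤ 4) be the placements that put person i in their forbidden locker. Any j of these fix j positions, leaving (7−j)! ways to fill the rest, and there are C(4,j) ways to pick which j.
By inclusion–exclusion, the number of valid placements is Σ_{j=0}^{4} (−1)^j C(4,j)·(7−j)!.
Computing: 5040 − 2880 + 720 − 96 + 6 = 2790.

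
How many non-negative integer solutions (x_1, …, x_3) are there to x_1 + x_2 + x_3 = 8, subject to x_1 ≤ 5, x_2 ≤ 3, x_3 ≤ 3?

Ignoring the caps, the number of non-negative solutions to x_1+…+x_3 = 8 is C(10,2) = 45.
Subtract solutions that violate a single cap (substitute x_i' = x_i − (cap_i+1)): x_1 ≥ 6 gives C(4,2) = 6; x_2 ≥ 4 gives C(6,2) = 15; x_3 ≥ 4 gives C(6,2) = 15. Together 36.
Add back pairs where two caps are both exceeded: 0 + 0 + 1 = 1.
By inclusion–exclusion the count is 45 − 36 + 1 = 10.

10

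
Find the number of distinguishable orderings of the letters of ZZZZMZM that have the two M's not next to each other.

There are 7!/(5!·2!) = 21 arrangements of ZZZZMZM in total.
If the two M's are adjacent, glue them into one block, leaving 6 items to arrange: (6)!/(5!) = 6 ways.
Hence 21 − 6 = 15.

15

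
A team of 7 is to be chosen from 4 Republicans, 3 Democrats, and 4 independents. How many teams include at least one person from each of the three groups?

Unrestricted: C(11,7) = 330 ways to pick any 7 of the 11.
Selections missing a whole group: no Republicans → C(7,7) = 1; no Democrats → C(8,7) = 8; no independents → C(7,7) = 1.
Add back selections omitting two groups (i.e. drawn from a single group): C(4,7) + C(3,7) + C(4,7) = 0.
By inclusion–exclusion: 330 − 10 + 0 = 320.

320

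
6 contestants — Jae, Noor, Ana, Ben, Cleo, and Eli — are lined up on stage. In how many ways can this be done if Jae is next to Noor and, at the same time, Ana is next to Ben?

Treat {Jae,Noor} as one block (2 orders) and {Ana,Ben} as another (2 orders).
That leaves 4 units to arrange: 2 × 2 × 4! = 4 × 24 = 96.

96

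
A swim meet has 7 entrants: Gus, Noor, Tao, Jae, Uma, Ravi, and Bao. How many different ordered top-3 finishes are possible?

210

This is an ordered selection of 3 from 7: P(7,3).
That gives 7 × 6 × 5 = 210.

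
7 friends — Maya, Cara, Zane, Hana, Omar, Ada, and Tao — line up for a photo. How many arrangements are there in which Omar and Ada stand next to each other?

Glue Omar and Ada into one block (2 internal orders), leaving 6 units to arrange in a row.
So the count is 2·(6)! = 1440.

1440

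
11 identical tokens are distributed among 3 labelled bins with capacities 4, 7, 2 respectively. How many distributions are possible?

Without the upper bounds there are C(13,2) = 78 ways to split 11 among 3 bins.
Subtract solutions that violate a single cap (substitute x_i' = x_i − (cap_i+1)): x_1 ≥ 5 gives C(8,2) = 28; x_2 ≥ 8 gives C(5,2) = 10; x_3 ≥ 3 gives C(10,2) = 45. Together 83.
Add back pairs where two caps are both exceeded: 0 + 10 + 1 = 11.
By inclusion–exclusion the count is 78 − 83 + 11 = 6.

6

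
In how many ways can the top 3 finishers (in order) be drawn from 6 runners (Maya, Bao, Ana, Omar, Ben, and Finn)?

120

This is an ordered selection of 3 from 6: P(6,3).
That gives 6 × 5 × 4 = 120.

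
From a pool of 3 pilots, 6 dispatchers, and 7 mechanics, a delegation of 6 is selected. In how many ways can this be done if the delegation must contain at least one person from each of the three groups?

Total 6-person selections from all 16: C(16,6) = 8008.
Selections missing a whole group: no pilots → C(13,6) = 1716; no dispatchers → C(10,6) = 210; no mechanics → C(9,6) = 84.
Add back selections omitting two groups (i.e. drawn from a single group): C(3,6) + C(6,6) + C(7,6) = 8.
By inclusion–exclusion: 8008 − 2010 + 8 = 6006.

6006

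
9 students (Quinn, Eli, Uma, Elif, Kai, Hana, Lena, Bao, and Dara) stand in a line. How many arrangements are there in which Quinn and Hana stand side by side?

80640

Treat {Quinn, Hana} as a single unit. There are 8 units to order, and the pair itself can be ordered 2 ways.
That gives 2 × 8! = 2 × 40320 = 80640.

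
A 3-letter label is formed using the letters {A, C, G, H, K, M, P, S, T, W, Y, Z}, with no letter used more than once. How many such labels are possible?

This is a permutation of 3 out of 12: P(12,3) = 12!/9!.
That product is 12 × 11 × 10 = 1320.

1320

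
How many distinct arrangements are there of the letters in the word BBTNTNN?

Letter multiplicities in BBTNTNN: B×2, N×3, T×2.
Dividing 7! = 5040 by 3!·2!·2! = 24 for the repeated letters gives 210.

210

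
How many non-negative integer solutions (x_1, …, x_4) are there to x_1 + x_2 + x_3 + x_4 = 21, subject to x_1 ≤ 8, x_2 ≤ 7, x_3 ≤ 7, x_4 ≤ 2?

19

Without the upper bounds there are C(24,3) = 2024 ways to split 21 among 4 variables.
Subtract solutions that violate a single cap (substitute x_i' = x_i − (cap_i+1)): x_1 ≥ 9 gives C(15,3) = 455; x_2 ≥ 8 gives C(16,3) = 560; x_3 ≥ 8 gives C(16,3) = 560; x_4 ≥ 3 gives C(21,3) = 1330. Together 2905.
Add back pairs where two caps are both exceeded: 35 + 35 + 220 + 56 + 286 + 286 = 918.
Subtract triples: 0 + 4 + 4 + 10 = 18.
By inclusion–exclusion the count is 2024 − 2905 + 918 − 18 = 19.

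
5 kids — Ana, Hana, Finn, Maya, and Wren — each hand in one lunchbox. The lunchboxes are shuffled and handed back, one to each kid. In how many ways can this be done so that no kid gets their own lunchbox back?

44

Count assignments avoiding every fixed point. For any j of the 5 kids fixed to their own lunchbox, the other 5−j can be arranged in (5−j)! ways.
By inclusion–exclusion this is Σ_{j=0}^{5} (−1)^j C(5,j)·(5−j)!.
Computing: 120 − 120 + 60 − 20 + 5 − 1 = 44.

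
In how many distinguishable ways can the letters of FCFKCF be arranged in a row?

60

FCFKCF has 6 letters with C appearing twice and F appearing 3 times.
Dividing 6! = 720 by 3!·2! = 12 for the repeated letters gives 60.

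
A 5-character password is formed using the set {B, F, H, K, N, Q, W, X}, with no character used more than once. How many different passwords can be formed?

This is a permutation of 5 out of 8: P(8,5) = 8!/3!.
8 × 7 × 6 × 5 × 4 = 6720.

6720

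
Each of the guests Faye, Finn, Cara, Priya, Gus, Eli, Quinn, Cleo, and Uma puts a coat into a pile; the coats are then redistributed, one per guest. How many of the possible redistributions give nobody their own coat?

Let Aᵢ be the assignments in which guest i gets their own coat. We want the size of the complement of A₁∪…∪A_9.
By inclusion–exclusion this is Σ_{j=0}^{9} (−1)^j C(9,j)·(9−j)!.
Computing: 362880 − 362880 + 181440 − 60480 + 15120 − 3024 + 504 − 72 + 9 − 1 = 133496.

133496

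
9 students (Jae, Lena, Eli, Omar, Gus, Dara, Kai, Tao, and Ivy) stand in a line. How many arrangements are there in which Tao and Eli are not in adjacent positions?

282240

Of the 9! = 362880 arrangements, those with Tao and Eli adjacent number 2 × 8! = 80640 (treat the pair as a block with 2 internal orders).
So 362880 − 80640 = 282240 arrangements keep them apart.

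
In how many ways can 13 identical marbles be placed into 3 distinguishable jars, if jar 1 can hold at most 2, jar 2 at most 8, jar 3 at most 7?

Without the upper bounds there are C(15,2) = 105 ways to split 13 among 3 jars.
Subtract solutions that violate a single cap (substitute x_i' = x_i − (cap_i+1)): x_1 ≥ 3 gives C(12,2) = 66; x_2 ≥ 9 gives C(6,2) = 15; x_3 ≥ 8 gives C(7,2) = 21. Together 102.
Add back pairs where two caps are both exceeded: 3 + 6 + 0 = 9.
By inclusion–exclusion the count is 105 − 102 + 9 = 12.

12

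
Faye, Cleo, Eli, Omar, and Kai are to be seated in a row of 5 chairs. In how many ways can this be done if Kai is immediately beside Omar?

Treat {Kai, Omar} as a single unit. There are 4 units to order, and the pair itself can be ordered 2 ways.
So the count is 2·(4)! = 48.

48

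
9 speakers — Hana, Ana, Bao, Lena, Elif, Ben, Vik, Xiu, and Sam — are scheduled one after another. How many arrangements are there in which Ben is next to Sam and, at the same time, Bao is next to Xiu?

Treat {Ben,Sam} as one block (2 orders) and {Bao,Xiu} as another (2 orders).
That leaves 7 units to arrange: 2 × 2 × 7! = 4 × 5040 = 20160.

20160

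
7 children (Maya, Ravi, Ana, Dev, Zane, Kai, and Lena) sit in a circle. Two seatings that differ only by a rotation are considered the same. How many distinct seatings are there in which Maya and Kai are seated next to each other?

240

Treat {Maya, Kai} as one unit (2 internal orders) and seat the resulting 6 units around the table: (5)! circular arrangements.
So 2 × (5)! = 2 × 120 = 240.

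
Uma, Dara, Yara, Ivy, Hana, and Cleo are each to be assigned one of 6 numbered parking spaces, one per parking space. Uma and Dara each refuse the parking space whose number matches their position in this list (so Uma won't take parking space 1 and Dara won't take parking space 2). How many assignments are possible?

504

Let Aᵢ (for i ∈ {1, 2}) be the placements that put person i in their forbidden parking space. Any j of these fix j positions, leaving (6−j)! ways to fill the rest, and there are C(2,j) ways to pick which j.
By inclusion–exclusion, the number of valid placements is Σ_{j=0}^{2} (−1)^j C(2,j)·(6−j)!.
Computing: 720 − 240 + 24 = 504.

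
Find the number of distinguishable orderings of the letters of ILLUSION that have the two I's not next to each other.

7560

There are 8!/(2!·2!) = 10080 arrangements of ILLUSION in total.
If the two I's are adjacent, glue them into one block, leaving 7 items to arrange: (7)!/(2!) = 2520 ways.
Subtracting, 10080 − 2520 = 7560 arrangements keep the I's apart.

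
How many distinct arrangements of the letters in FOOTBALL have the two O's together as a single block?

Treat the 2 copies of O as a single block. The multiset to arrange is then {OO, A, B, F, L, L, T}, 7 items in all.
That gives (7)!/(2!) = 2520 arrangements.

2520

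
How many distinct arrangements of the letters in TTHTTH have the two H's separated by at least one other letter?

10

There are 6!/(4!·2!) = 15 arrangements of TTHTTH in total.
Arrangements with the H's together: treat HH as one letter, giving (5)!/(4!) = 5.
Subtracting, 15 − 5 = 10 arrangements keep the H's apart.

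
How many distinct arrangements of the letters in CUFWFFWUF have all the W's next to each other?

840

Treat the 2 copies of W as a single block. The multiset to arrange is then {WW, C, F, F, F, F, U, U}, 8 items in all.
That gives (8)!/(4!·2!) = 840 arrangements.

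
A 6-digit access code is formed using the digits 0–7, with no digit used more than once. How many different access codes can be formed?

With no repetition, fill the 6 digits in order: 8 choices, then 7, down to 3.
That product is 8 × 7 × 6 × 5 × 4 × 3 = 20160.

20160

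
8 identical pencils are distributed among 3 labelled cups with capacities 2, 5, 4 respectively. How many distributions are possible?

By stars and bars, unrestricted non-negative solutions to x_1+…+x_3 = 8 number C(8+2,2) = 45.
Subtract solutions that violate a single cap (substitute x_i' = x_i − (cap_i+1)): x_1 ≥ 3 gives C(7,2) = 21; x_2 ≥ 6 gives C(4,2) = 6; x_3 ≥ 5 gives C(5,2) = 10. Together 37.
Add back pairs where two caps are both exceeded: 0 + 1 + 0 = 1.
By inclusion–exclusion the count is 45 − 37 + 1 = 9.

9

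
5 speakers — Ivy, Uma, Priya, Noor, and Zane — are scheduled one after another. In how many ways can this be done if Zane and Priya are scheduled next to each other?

48

Glue Zane and Priya into one block (2 internal orders), leaving 4 units to arrange in a row.
So the count is 2·(4)! = 48.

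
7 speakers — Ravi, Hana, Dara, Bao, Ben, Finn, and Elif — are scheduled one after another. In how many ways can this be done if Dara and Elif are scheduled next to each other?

1440

Place the 5 others and the Dara-Elif pair as 6 objects in a line; the pair has 2 internal arrangements.
So the count is 2·(6)! = 1440.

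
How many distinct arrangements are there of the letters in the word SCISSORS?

1680

SCISSORS has 8 letters with S appearing 4 times.
The number of distinct arrangements is 8!/(4!) = 40320/24 = 1680.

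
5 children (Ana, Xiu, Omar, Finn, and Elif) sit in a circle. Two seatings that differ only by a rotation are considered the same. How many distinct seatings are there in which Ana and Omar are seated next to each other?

12

Treat {Ana, Omar} as one unit (2 internal orders) and seat the resulting 4 units around the table: (3)! circular arrangements.
So 2 × (3)! = 2 × 6 = 12.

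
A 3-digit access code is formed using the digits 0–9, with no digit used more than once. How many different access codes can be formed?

720

Choose and order 3 of the 10 symbols: the first digit has 10 options, the next 9, then 8.
10 × 9 × 8 = 720.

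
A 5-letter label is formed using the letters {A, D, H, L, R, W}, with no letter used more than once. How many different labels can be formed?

This is a permutation of 5 out of 6: P(6,5) = 6!/1!.
6 × 5 × 4 × 3 × 2 = 720.

720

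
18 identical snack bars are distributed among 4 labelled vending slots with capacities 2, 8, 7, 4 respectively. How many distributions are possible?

Ignoring the caps, the number of non-negative solutions to x_1+…+x_4 = 18 is C(21,3) = 1330.
Subtract solutions that violate a single cap (substitute x_i' = x_i − (cap_i+1)): x_1 ≥ 3 gives C(18,3) = 816; x_2 ≥ 9 gives C(12,3) = 220; x_3 ≥ 8 gives C(13,3) = 286; x_4 ≥ 5 gives C(16,3) = 560. Together 1882.
Add back pairs where two caps are both exceeded: 84 + 120 + 286 + 4 + 35 + 56 = 585.
Subtract triples: 0 + 4 + 10 + 0 = 14.
By inclusion–exclusion the count is 1330 − 1882 + 585 − 14 = 19.

19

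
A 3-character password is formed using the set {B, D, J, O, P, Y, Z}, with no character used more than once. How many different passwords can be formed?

Choose and order 3 of the 7 symbols: the first character has 7 options, the next 6, then 5.
That product is 7 × 6 × 5 = 210.

210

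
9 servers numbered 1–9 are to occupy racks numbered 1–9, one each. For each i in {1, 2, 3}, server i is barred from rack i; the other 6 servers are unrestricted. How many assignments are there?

256320

Let Aᵢ (for i ∈ {1, 2, 3}) be the placements that put server i in its forbidden rack. Any j of these fix j positions, leaving (9−j)! ways to fill the rest, and there are C(3,j) ways to pick which j.
By inclusion–exclusion, the number of valid placements is Σ_{j=0}^{3} (−1)^j C(3,j)·(9−j)!.
Computing: 362880 − 120960 + 15120 − 720 = 256320.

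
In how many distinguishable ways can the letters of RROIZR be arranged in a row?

120

The 6 letters of RROIZR have repeats: R appearing 3 times.
Dividing 6! = 720 by 3! = 6 for the repeated letters gives 120.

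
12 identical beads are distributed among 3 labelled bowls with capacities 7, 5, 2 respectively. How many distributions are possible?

6

By stars and bars, unrestricted non-negative solutions to x_1+…+x_3 = 12 number C(12+2,2) = 91.
Subtract solutions that violate a single cap (substitute x_i' = x_i − (cap_i+1)): x_1 ≥ 8 gives C(6,2) = 15; x_2 ≥ 6 gives C(8,2) = 28; x_3 ≥ 3 gives C(11,2) = 55. Together 98.
Add back pairs where two caps are both exceeded: 0 + 3 + 10 = 13.
By inclusion–exclusion the count is 91 − 98 + 13 = 6.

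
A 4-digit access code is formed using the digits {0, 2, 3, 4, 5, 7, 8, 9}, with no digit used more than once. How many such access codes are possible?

1680

Choose and order 4 of the 8 symbols: the first digit has 8 options, the next 7, then 6, 5.
8 × 7 × 6 × 5 = 1680.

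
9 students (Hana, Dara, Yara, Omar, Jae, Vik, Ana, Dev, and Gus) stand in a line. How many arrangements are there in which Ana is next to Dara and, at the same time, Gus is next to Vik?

20160

Treat {Ana,Dara} as one block (2 orders) and {Gus,Vik} as another (2 orders).
That leaves 7 units to arrange: 2 × 2 × 7! = 4 × 5040 = 20160.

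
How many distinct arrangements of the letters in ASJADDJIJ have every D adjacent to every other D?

Treat the 2 copies of D as a single block. The multiset to arrange is then {DD, A, A, I, J, J, J, S}, 8 items in all.
That gives (8)!/(3!·2!) = 3360 arrangements.

3360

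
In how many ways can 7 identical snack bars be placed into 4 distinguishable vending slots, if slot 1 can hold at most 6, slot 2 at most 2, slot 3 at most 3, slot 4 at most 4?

55

Ignoring the caps, the number of non-negative solutions to x_1+…+x_4 = 7 is C(10,3) = 120.
Subtract solutions that violate a single cap (substitute x_i' = x_i − (cap_i+1)): x_1 ≥ 7 gives C(3,3) = 1; x_2 ≥ 3 gives C(7,3) = 35; x_3 ≥ 4 gives C(6,3) = 20; x_4 ≥ 5 gives C(5,3) = 10. Together 66.
Add back pairs where two caps are both exceeded: 0 + 0 + 0 + 1 + 0 + 0 = 1.
By inclusion–exclusion the count is 120 − 66 + 1 = 55.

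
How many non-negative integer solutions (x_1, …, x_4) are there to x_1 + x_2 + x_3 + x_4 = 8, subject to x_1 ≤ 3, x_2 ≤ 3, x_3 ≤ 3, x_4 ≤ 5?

Ignoring the caps, the number of non-negative solutions to x_1+…+x_4 = 8 is C(11,3) = 165.
Subtract solutions that violate a single cap (substitute x_i' = x_i − (cap_i+1)): x_1 ≥ 4 gives C(7,3) = 35; x_2 ≥ 4 gives C(7,3) = 35; x_3 ≥ 4 gives C(7,3) = 35; x_4 ≥ 6 gives C(5,3) = 10. Together 115.
Add back pairs where two caps are both exceeded: 1 + 1 + 0 + 1 + 0 + 0 = 3.
By inclusion–exclusion the count is 165 − 115 + 3 = 53.

53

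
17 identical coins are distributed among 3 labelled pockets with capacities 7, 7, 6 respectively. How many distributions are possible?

10

Without the upper bounds there are C(19,2) = 171 ways to split 17 among 3 pockets.
Subtract solutions that violate a single cap (substitute x_i' = x_i − (cap_i+1)): x_1 ≥ 8 gives C(11,2) = 55; x_2 ≥ 8 gives C(11,2) = 55; x_3 ≥ 7 gives C(12,2) = 66. Together 176.
Add back pairs where two caps are both exceeded: 3 + 6 + 6 = 15.
By inclusion–exclusion the count is 171 − 176 + 15 = 10.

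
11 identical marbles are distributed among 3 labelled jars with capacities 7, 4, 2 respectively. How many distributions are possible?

6

By stars and bars, unrestricted non-negative solutions to x_1+…+x_3 = 11 number C(11+2,2) = 78.
Subtract solutions that violate a single cap (substitute x_i' = x_i − (cap_i+1)): x_1 ≥ 8 gives C(5,2) = 10; x_2 ≥ 5 gives C(8,2) = 28; x_3 ≥ 3 gives C(10,2) = 45. Together 83.
Add back pairs where two caps are both exceeded: 0 + 1 + 10 = 11.
By inclusion–exclusion the count is 78 − 83 + 11 = 6.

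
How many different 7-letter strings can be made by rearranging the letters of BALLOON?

1260

The 7 letters of BALLOON have repeats: L appearing twice and O appearing twice.
The number of distinct arrangements is 7!/(2!·2!) = 5040/4 = 1260.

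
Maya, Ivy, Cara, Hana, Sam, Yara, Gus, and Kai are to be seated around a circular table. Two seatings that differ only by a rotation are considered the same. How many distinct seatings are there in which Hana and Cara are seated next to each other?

1440

Treat {Hana, Cara} as one unit (2 internal orders) and seat the resulting 7 units around the table: (6)! circular arrangements.
So 2 × (6)! = 2 × 720 = 1440.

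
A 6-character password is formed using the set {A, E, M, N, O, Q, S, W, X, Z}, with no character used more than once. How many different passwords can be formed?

151200

With no repetition, fill the 6 characters in order: 10 choices, then 9, down to 5.
10 × 9 × 8 × 7 × 6 × 5 = 151200.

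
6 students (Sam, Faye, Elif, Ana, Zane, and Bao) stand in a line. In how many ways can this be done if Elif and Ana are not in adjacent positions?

There are 6! = 720 arrangements in all. If Elif and Ana are adjacent, merging them into one block gives 2·(5)! = 240 arrangements.
So 720 − 240 = 480 arrangements keep them apart.

480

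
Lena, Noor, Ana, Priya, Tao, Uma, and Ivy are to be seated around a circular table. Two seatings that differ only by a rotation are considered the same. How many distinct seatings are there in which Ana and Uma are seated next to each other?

Treat {Ana, Uma} as one unit (2 internal orders) and seat the resulting 6 units around the table: (5)! circular arrangements.
So 2 × (5)! = 2 × 120 = 240.

240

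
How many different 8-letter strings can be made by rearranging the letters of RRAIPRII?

The 8 letters of RRAIPRII have repeats: I appearing 3 times and R appearing 3 times.
Dividing 8! = 40320 by 3!·3! = 36 for the repeated letters gives 1120.

1120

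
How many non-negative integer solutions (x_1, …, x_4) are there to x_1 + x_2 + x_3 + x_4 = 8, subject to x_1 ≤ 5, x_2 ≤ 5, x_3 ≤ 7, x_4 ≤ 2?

88

Without the upper bounds there are C(11,3) = 165 ways to split 8 among 4 variables.
Subtract solutions that violate a single cap (substitute x_i' = x_i − (cap_i+1)): x_1 ≥ 6 gives C(5,3) = 10; x_2 ≥ 6 gives C(5,3) = 10; x_3 ≥ 8 gives C(3,3) = 1; x_4 ≥ 3 gives C(8,3) = 56. Together 77.
No two caps can be exceeded simultaneously, so the pair terms are all 0.
By inclusion–exclusion the count is 165 − 77 + 0 = 88.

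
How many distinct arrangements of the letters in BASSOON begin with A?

With the first slot taken by A, it remains to arrange the other 6 letters (BSSOON).
Those 6 letters have O appearing twice and S appearing twice, giving (6)!/(2!·2!) = 180.

180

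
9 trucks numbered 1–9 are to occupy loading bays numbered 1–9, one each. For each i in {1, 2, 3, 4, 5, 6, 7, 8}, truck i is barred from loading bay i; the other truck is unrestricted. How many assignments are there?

Let Aᵢ (for 1 ≤ i ≤ 8) be the placements that put truck i in its forbidden loading bay. Any j of these fix j positions, leaving (9−j)! ways to fill the rest, and there are C(8,j) ways to pick which j.
By inclusion–exclusion, the number of valid placements is Σ_{j=0}^{8} (−1)^j C(8,j)·(9−j)!.
Computing: 362880 − 322560 + 141120 − 40320 + 8400 − 1344 + 168 − 16 + 1 = 148329.

148329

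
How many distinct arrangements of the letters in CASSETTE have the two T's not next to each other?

3780

There are 8!/(2!·2!·2!) = 5040 arrangements of CASSETTE in total.
Arrangements with the T's together: treat TT as one letter, giving (7)!/(2!·2!) = 1260.
Subtracting, 5040 − 1260 = 3780 arrangements keep the T's apart.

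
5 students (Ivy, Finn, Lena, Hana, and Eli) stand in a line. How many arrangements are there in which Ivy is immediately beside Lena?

Glue Ivy and Lena into one block (2 internal orders), leaving 4 units to arrange in a row.
That gives 2 × 4! = 2 × 24 = 48.

48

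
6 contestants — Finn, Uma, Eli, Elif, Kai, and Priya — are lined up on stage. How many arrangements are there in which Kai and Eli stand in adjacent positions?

240

Glue Kai and Eli into one block (2 internal orders), leaving 5 units to arrange in a row.
That gives 2 × 5! = 2 × 120 = 240.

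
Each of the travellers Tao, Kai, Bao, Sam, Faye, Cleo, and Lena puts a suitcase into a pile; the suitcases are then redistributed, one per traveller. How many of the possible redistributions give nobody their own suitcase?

Let Aᵢ be the assignments in which traveller i gets their own suitcase. We want the size of the complement of A₁∪…∪A_7.
By inclusion–exclusion this is Σ_{j=0}^{7} (−1)^j C(7,j)·(7−j)!.
Computing: 5040 − 5040 + 2520 − 840 + 210 − 42 + 7 − 1 = 1854.

1854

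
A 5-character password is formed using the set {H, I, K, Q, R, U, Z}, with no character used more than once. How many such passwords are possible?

2520

Choose and order 5 of the 7 symbols: the first character has 7 options, the next 6, and so on down to 3.
7 × 6 × 5 × 4 × 3 = 2520.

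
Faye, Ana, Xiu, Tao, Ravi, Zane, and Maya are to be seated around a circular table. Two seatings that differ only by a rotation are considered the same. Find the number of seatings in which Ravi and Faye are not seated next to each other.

All circular seatings of 7 people number (6)! = 720.
Those with Ravi next to Faye: fuse the pair into one unit and seat 6 units around a circle — 2·(5)! = 240.
Subtracting, 720 − 240 = 480.

480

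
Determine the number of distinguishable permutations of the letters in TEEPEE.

30

TEEPEE has 6 letters with E appearing 4 times.
Dividing 6! = 720 by 4! = 24 for the repeated letters gives 30.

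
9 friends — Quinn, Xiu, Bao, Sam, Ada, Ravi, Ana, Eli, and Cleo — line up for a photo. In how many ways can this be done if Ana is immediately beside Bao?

Place the 7 others and the Ana-Bao pair as 8 objects in a line; the pair has 2 internal arrangements.
That gives 2 × 8! = 2 × 40320 = 80640.

80640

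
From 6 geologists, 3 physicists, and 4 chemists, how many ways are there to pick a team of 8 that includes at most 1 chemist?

153

Split by how many chemists are chosen (0 through 1).
Sum: C(4,0)·C(9,8) + C(4,1)·C(9,7) = 9 + 144 = 153.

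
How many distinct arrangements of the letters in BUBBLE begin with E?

With the first slot taken by E, it remains to arrange the other 5 letters (BUBBL).
Those 5 letters have B appearing 3 times, giving (5)!/(3!) = 20.

20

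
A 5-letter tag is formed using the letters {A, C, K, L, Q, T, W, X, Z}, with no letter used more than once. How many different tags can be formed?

15120

This is a permutation of 5 out of 9: P(9,5) = 9!/4!.
That product is 9 × 8 × 7 × 6 × 5 = 15120.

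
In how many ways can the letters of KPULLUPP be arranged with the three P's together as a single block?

Treat the 3 copies of P as a single block. The multiset to arrange is then {PPP, K, L, L, U, U}, 6 items in all.
That gives (6)!/(2!·2!) = 180 arrangements.

180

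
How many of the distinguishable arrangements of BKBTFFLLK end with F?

5040

Fix F in the last position and arrange the remaining 8 letters.
Those 8 letters have B appearing twice, K appearing twice, and L appearing twice, giving (8)!/(2!·2!·2!) = 5040.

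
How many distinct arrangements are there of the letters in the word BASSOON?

The 7 letters of BASSOON have repeats: O appearing twice and S appearing twice.
Dividing 7! = 5040 by 2!·2! = 4 for the repeated letters gives 1260.

1260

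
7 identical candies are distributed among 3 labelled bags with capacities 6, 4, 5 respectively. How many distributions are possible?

Without the upper bounds there are C(9,2) = 36 ways to split 7 among 3 bags.
Subtract solutions that violate a single cap (substitute x_i' = x_i − (cap_i+1)): x_1 ≥ 7 gives C(2,2) = 1; x_2 ≥ 5 gives C(4,2) = 6; x_3 ≥ 6 gives C(3,2) = 3. Together 10.
No two caps can be exceeded simultaneously, so the pair terms are all 0.
By inclusion–exclusion the count is 36 − 10 + 0 = 26.

26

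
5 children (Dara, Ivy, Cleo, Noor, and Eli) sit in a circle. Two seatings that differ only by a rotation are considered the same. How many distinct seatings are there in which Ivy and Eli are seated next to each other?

12

Treat {Ivy, Eli} as one unit (2 internal orders) and seat the resulting 4 units around the table: (3)! circular arrangements.
So 2 × (3)! = 2 × 6 = 12.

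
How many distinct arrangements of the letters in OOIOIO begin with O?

Fix O in the first position and arrange the remaining 5 letters.
Those 5 letters have I appearing twice and O appearing 3 times, giving (5)!/(3!·2!) = 10.

10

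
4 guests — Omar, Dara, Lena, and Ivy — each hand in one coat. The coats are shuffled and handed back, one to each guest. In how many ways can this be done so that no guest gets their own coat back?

9

Let Aᵢ be the assignments in which guest i gets their own coat. We want the size of the complement of A₁∪…∪A_4.
By inclusion–exclusion this is Σ_{j=0}^{4} (−1)^j C(4,j)·(4−j)!.
Computing: 24 − 24 + 12 − 4 + 1 = 9.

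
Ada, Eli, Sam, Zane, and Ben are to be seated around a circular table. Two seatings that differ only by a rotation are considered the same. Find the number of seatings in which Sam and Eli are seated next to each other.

Glue Sam and Eli into a block (2 internal orders). Seating 4 units around a circle gives (3)! arrangements.
So 2 × (3)! = 2 × 6 = 12.

12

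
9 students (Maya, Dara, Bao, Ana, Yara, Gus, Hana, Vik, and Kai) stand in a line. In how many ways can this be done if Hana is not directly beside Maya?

282240

There are 9! = 362880 arrangements in all. If Hana and Maya are adjacent, merging them into one block gives 2·(8)! = 80640 arrangements.
So 362880 − 80640 = 282240 arrangements keep them apart.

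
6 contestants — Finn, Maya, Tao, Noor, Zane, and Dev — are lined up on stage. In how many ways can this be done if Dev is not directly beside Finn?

480

There are 6! = 720 arrangements in all. If Dev and Finn are adjacent, merging them into one block gives 2·(5)! = 240 arrangements.
So 720 − 240 = 480 arrangements keep them apart.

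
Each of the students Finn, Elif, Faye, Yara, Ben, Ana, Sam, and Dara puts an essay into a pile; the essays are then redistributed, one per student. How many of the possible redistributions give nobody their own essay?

14833

Count assignments avoiding every fixed point. For any j of the 8 students fixed to their own essay, the other 8−j can be arranged in (8−j)! ways.
By inclusion–exclusion this is Σ_{j=0}^{8} (−1)^j C(8,j)·(8−j)!.
Computing: 40320 − 40320 + 20160 − 6720 + 1680 − 336 + 56 − 8 + 1 = 14833.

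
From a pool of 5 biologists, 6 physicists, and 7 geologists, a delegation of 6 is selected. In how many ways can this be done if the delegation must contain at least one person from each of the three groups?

With no constraint there are C(18,6) = 18564 possible selections.
Selections missing a whole group: no biologists → C(13,6) = 1716; no physicists → C(12,6) = 924; no geologists → C(11,6) = 462.
Add back selections omitting two groups (i.e. drawn from a single group): C(5,6) + C(6,6) + C(7,6) = 8.
By inclusion–exclusion: 18564 − 3102 + 8 = 15470.

15470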